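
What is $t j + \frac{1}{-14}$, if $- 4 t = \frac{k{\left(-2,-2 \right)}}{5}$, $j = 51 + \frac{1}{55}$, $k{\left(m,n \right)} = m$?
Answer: $\frac{19367}{3850} \approx 5.0304$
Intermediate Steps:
$j = \frac{2806}{55}$ ($j = 51 + \frac{1}{55} = \frac{2806}{55} \approx 51.018$)
$t = \frac{1}{10}$ ($t = - \frac{\left(-2\right) \frac{1}{5}}{4} = \left(- \frac{1}{4}\right) \left(- \frac{2}{5}\right) = \frac{1}{10} \approx 0.1$)
$t j + \frac{1}{-14} = \frac{1}{10} \cdot \frac{2806}{55} + \frac{1}{-14} = \frac{1403}{275} - \frac{1}{14} = \frac{19367}{3850}$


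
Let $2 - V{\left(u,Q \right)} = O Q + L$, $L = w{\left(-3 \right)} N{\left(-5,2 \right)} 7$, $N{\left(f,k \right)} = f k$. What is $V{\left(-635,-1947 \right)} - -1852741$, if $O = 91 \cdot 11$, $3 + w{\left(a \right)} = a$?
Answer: $3801270$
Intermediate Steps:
$w{\left(a \right)} = -3 + a$
$O = 1001$
$L = 420$ ($L = \left(-3 - 3\right) \left(\left(-5\right) 2\right) 7 = \left(-6\right) \left(-10\right) 7 = 60 \cdot 7 = 420$)
$V{\left(u,Q \right)} = -418 - 1001 Q$ ($V{\left(u,Q \right)} = 2 - \left(1001 Q + 420\right) = 2 - \left(420 + 1001 Q\right) = -418 - 1001 Q$)
$V{\left(-635,-1947 \right)} - -1852741 = \left(-418 - -1948947\right) - -1852741 = \left(-418 + 1948947\right) + 1852741 = 1948529 + 1852741 = 3801270$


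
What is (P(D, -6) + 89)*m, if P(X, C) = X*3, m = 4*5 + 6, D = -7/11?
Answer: 24908/11 ≈ 2264.4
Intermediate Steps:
D = -7/11 (D = -7*1/11 = -7/11 ≈ -0.63636)
m = 26 (m = 20 + 6 = 26)
P(X, C) = 3*X
(P(D, -6) + 89)*m = (3*(-7/11) + 89)*26 = (-21/11 + 89)*26 = (958/11)*26 = 24908/11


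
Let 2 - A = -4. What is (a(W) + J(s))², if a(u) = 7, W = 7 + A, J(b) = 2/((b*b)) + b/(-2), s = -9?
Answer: 3485689/26244 ≈ 132.82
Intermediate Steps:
A = 6 (A = 2 - 1*(-4) = 2 + 4 = 6)
J(b) = 2/b² - b/2 (J(b) = 2/(b²) + b*(-½) = 2/b² - b/2)
W = 13 (W = 7 + 6 = 13)
(a(W) + J(s))² = (7 + (2/(-9)² - ½*(-9)))² = (7 + (2*(1/81) + 9/2))² = (7 + (2/81 + 9/2))² = (7 + 733/162)² = (1867/162)² = 3485689/26244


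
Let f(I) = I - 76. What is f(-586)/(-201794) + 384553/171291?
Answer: 38856941362/17282748027 ≈ 2.2483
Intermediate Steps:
f(I) = -76 + I
f(-586)/(-201794) + 384553/171291 = (-76 - 586)/(-201794) + 384553/171291 = -662*(-1/201794) + 384553*(1/171291) = 331/100897 + 384553/171291 = 38856941362/17282748027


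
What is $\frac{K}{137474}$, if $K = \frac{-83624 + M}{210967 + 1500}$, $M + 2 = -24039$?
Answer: $- \frac{107665}{29208688358} \approx -3.6861 \cdot 10^{-6}$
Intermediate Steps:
$M = -24041$ ($M = -2 - 24039 = -24041$)
$K = - \frac{107665}{212467}$ ($K = \frac{-83624 - 24041}{210967 + 1500} = - \frac{107665}{212467} \approx -0.50674$)
$\frac{K}{137474} = - \frac{107665}{212467 \cdot 137474} = \left(- \frac{107665}{212467}\right) \frac{1}{137474} = - \frac{107665}{29208688358}$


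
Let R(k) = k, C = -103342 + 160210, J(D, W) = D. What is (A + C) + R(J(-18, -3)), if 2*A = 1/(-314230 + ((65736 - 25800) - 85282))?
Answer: 40883791199/719152 ≈ 56850.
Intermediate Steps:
A = -1/719152 (A = 1/(2*(-314230 + ((65736 - 25800) - 85282))) = 1/(2*(-314230 + (39936 - 85282))) = 1/(2*(-314230 - 45346)) = (1/2)/(-359576) = (1/2)*(-1/359576) = -1/719152 ≈ -1.3905e-6)
C = 56868
(A + C) + R(J(-18, -3)) = (-1/719152 + 56868) - 18 = 40896735935/719152 - 18 = 40883791199/719152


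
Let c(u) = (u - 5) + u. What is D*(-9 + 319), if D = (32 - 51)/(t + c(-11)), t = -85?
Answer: 2945/56 ≈ 52.589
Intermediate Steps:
c(u) = -5 + 2*u (c(u) = (-5 + u) + u = -5 + 2*u)
D = 19/112 (D = (32 - 51)/(-85 + (-5 + 2*(-11))) = -19/(-85 + (-5 - 22)) = -19/(-85 - 27) = -19/(-112) = -19*(-1/112) = 19/112 ≈ 0.16964)
D*(-9 + 319) = 19*(-9 + 319)/112 = (19/112)*310 = 2945/56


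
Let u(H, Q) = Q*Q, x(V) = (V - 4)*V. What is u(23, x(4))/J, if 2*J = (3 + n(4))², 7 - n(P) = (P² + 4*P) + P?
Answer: 0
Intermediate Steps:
x(V) = V*(-4 + V) (x(V) = (-4 + V)*V = V*(-4 + V))
u(H, Q) = Q²
n(P) = 7 - P² - 5*P (n(P) = 7 - ((P² + 4*P) + P) = 7 - (P² + 5*P) = 7 + (-P² - 5*P) = 7 - P² - 5*P)
J = 338 (J = (3 + (7 - 1*4² - 5*4))²/2 = (3 + (7 - 1*16 - 20))²/2 = (3 + (7 - 16 - 20))²/2 = (3 - 29)²/2 = (½)*(-26)² = (½)*676 = 338)
u(23, x(4))/J = (4*(-4 + 4))²/338 = (4*0)²*(1/338) = 0²*(1/338) = 0*(1/338) = 0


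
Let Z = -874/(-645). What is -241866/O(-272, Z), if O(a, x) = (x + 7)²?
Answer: -100622302650/29041321 ≈ -3464.8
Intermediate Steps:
Z = 874/645 (Z = -874*(-1/645) = 874/645 ≈ 1.3550)
O(a, x) = (7 + x)²
-241866/O(-272, Z) = -241866/(7 + 874/645)² = -241866/((5389/645)²) = -241866/29041321/416025 = -241866*416025/29041321 = -100622302650/29041321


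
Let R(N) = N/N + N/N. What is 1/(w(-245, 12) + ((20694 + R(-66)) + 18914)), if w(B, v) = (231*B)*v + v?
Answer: -1/639518 ≈ -1.5637e-6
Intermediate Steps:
w(B, v) = v + 231*B*v (w(B, v) = 231*B*v + v = v + 231*B*v)
R(N) = 2 (R(N) = 1 + 1 = 2)
1/(w(-245, 12) + ((20694 + R(-66)) + 18914)) = 1/(12*(1 + 231*(-245)) + ((20694 + 2) + 18914)) = 1/(12*(1 - 56595) + (20696 + 18914)) = 1/(12*(-56594) + 39610) = 1/(-679128 + 39610) = 1/(-639518) = -1/639518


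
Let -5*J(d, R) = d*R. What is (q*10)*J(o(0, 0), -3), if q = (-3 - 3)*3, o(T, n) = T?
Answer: 0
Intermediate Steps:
J(d, R) = -R*d/5 (J(d, R) = -d*R/5 = -R*d/5)
q = -18 (q = -6*3 = -18)
(q*10)*J(o(0, 0), -3) = (-18*10)*(-⅕*(-3)*0) = -180*0 = 0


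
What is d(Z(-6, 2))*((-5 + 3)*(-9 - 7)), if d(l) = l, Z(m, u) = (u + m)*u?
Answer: -256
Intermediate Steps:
Z(m, u) = u*(m + u) (Z(m, u) = (m + u)*u = u*(m + u))
d(Z(-6, 2))*((-5 + 3)*(-9 - 7)) = (2*(-6 + 2))*((-5 + 3)*(-9 - 7)) = (2*(-4))*(-2*(-16)) = -8*32 = -256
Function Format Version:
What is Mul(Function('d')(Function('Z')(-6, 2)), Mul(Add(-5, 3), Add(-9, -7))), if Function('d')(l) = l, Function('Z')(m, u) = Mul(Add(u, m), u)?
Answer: -256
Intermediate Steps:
Function('Z')(m, u) = Mul(u, Add(m, u)) (Function('Z')(m, u) = Mul(Add(m, u), u) = Mul(u, Add(m, u)))
Mul(Function('d')(Function('Z')(-6, 2)), Mul(Add(-5, 3), Add(-9, -7))) = Mul(Mul(2, Add(-6, 2)), Mul(Add(-5, 3), Add(-9, -7))) = Mul(Mul(2, -4), Mul(-2, -16)) = Mul(-8, 32) = -256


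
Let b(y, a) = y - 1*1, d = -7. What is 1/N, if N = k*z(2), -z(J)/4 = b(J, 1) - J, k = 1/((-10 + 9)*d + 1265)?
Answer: 318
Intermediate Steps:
b(y, a) = -1 + y (b(y, a) = y - 1 = -1 + y)
k = 1/1272 (k = 1/((-10 + 9)*(-7) + 1265) = 1/(-1*(-7) + 1265) = 1/(7 + 1265) = 1/1272 ≈ 0.00078616)
z(J) = 4 (z(J) = -4*((-1 + J) - J) = -4*(-1) = 4)
N = 1/318 (N = (1/1272)*4 = 1/318 ≈ 0.0031447)
1/N = 1/(1/318) = 318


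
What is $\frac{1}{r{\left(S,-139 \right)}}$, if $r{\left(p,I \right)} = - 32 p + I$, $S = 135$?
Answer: $- \frac{1}{4459} \approx -0.00022427$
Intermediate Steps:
$r{\left(p,I \right)} = I - 32 p$
$\frac{1}{r{\left(S,-139 \right)}} = \frac{1}{-139 - 4320} = \frac{1}{-4459} = - \frac{1}{4459}$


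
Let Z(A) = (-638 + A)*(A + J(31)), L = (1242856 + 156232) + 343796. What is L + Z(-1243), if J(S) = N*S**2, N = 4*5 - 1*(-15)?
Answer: -59186468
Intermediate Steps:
N = 35 (N = 20 + 15 = 35)
J(S) = 35*S**2
L = 1742884 (L = 1399088 + 343796 = 1742884)
Z(A) = (-638 + A)*(33635 + A) (Z(A) = (-638 + A)*(A + 35*31**2) = (-638 + A)*(A + 35*961) = (-638 + A)*(A + 33635) = (-638 + A)*(33635 + A))
L + Z(-1243) = 1742884 + (-21459130 + (-1243)**2 + 32997*(-1243)) = 1742884 + (-21459130 + 1545049 - 41015271) = 1742884 - 60929352 = -59186468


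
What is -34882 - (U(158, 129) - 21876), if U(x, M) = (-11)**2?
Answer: -13127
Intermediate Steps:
U(x, M) = 121
-34882 - (U(158, 129) - 21876) = -34882 - (121 - 21876) = -34882 - 1*(-21755) = -34882 + 21755 = -13127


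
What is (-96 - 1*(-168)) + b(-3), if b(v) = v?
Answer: 69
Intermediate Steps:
(-96 - 1*(-168)) + b(-3) = (-96 - 1*(-168)) - 3 = (-96 + 168) - 3 = 72 - 3 = 69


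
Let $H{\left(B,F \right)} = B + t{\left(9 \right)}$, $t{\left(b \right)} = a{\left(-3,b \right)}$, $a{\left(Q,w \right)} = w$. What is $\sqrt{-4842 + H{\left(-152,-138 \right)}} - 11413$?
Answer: $-11413 + i \sqrt{4985} \approx -11413.0 + 70.604 i$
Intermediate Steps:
$t{\left(b \right)} = b$
$H{\left(B,F \right)} = 9 + B$ ($H{\left(B,F \right)} = B + 9 = 9 + B$)
$\sqrt{-4842 + H{\left(-152,-138 \right)}} - 11413 = \sqrt{-4842 + \left(9 - 152\right)} - 11413 = \sqrt{-4842 - 143} - 11413 = \sqrt{-4985} - 11413 = i \sqrt{4985} - 11413 = -11413 + i \sqrt{4985}$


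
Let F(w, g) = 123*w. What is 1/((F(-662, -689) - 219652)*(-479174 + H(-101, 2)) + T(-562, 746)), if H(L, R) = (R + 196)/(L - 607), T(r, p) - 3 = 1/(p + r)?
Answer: 10856/1566182459459067 ≈ 6.9315e-12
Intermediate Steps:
T(r, p) = 3 + 1/(p + r)
H(L, R) = (196 + R)/(-607 + L)
1/((F(-662, -689) - 219652)*(-479174 + H(-101, 2)) + T(-562, 746)) = 1/((123*(-662) - 219652)*(-479174 + (196 + 2)/(-607 - 101)) + (1 + 3*746 + 3*(-562))/(746 - 562)) = 1/((-81426 - 219652)*(-479174 + 198/(-708)) + (1 + 2238 - 1686)/184) = 1/(-301078*(-479174 - 1/708*198) + (1/184)*553) = 1/(-301078*(-479174 - 33/118) + 553/184) = 1/(-301078*(-56542565/118) + 553/184) = 1/(8511861192535/59 + 553/184) = 1/(1566182459459067/10856) = 10856/1566182459459067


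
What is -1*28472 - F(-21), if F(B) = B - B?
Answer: -28472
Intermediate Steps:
F(B) = 0
-1*28472 - F(-21) = -1*28472 - 1*0 = -28472 + 0 = -28472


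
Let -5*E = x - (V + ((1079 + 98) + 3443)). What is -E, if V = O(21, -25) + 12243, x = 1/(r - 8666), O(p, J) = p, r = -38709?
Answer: -799879501/236875 ≈ -3376.8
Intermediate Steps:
x = -1/47375 (x = 1/(-38709 - 8666) = 1/(-47375) = -1/47375 ≈ -2.1108e-5)
V = 12264 (V = 21 + 12243 = 12264)
E = 799879501/236875 (E = -(-1/47375 - (12264 + ((1079 + 98) + 3443)))/5 = -(-1/47375 - (12264 + (1177 + 3443)))/5 = -(-1/47375 - (12264 + 4620))/5 = -(-1/47375 - 1*16884)/5 = -(-1/47375 - 16884)/5 = -⅕*(-799879501/47375) = 799879501/236875 ≈ 3376.8)
-E = -1*799879501/236875 = -799879501/236875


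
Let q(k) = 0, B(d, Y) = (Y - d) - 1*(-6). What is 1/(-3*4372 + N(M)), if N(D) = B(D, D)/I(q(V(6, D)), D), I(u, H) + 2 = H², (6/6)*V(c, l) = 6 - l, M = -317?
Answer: -100487/1317987486 ≈ -7.6243e-5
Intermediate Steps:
B(d, Y) = 6 + Y - d (B(d, Y) = (Y - d) + 6 = 6 + Y - d)
V(c, l) = 6 - l
I(u, H) = -2 + H²
N(D) = 6/(-2 + D²) (N(D) = (6 + D - D)/(-2 + D²) = 6/(-2 + D²))
1/(-3*4372 + N(M)) = 1/(-3*4372 + 6/(-2 + (-317)²)) = 1/(-13116 + 6/(-2 + 100489)) = 1/(-13116 + 6/100487) = 1/(-1317987486/100487) = -100487/1317987486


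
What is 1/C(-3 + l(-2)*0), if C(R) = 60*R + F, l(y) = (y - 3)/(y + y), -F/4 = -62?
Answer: 1/68 ≈ 0.014706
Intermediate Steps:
F = 248 (F = -4*(-62) = 248)
l(y) = (-3 + y)/(2*y) (l(y) = (-3 + y)/((2*y)) = (-3 + y)*(1/(2*y)) = (-3 + y)/(2*y))
C(R) = 248 + 60*R (C(R) = 60*R + 248 = 248 + 60*R)
1/C(-3 + l(-2)*0) = 1/(248 + 60*(-3 + ((1/2)*(-3 - 2)/(-2))*0)) = 1/(248 + 60*(-3 + ((1/2)*(-1/2)*(-5))*0)) = 1/(248 + 60*(-3 + (5/4)*0)) = 1/(248 + 60*(-3 + 0)) = 1/(248 + 60*(-3)) = 1/(248 - 180) = 1/68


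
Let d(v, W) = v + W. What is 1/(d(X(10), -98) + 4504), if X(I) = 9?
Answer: 1/4415 ≈ 0.00022650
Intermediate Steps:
d(v, W) = W + v
1/(d(X(10), -98) + 4504) = 1/((-98 + 9) + 4504) = 1/(-89 + 4504) = 1/4415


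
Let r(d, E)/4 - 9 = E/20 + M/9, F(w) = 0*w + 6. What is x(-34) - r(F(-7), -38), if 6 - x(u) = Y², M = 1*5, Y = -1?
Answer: -1153/45 ≈ -25.622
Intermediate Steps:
M = 5
F(w) = 6 (F(w) = 0 + 6 = 6)
r(d, E) = 344/9 + E/5 (r(d, E) = 36 + 4*(E/20 + 5/9) = 36 + 4*(5/9 + E/20) = 36 + (20/9 + E/5) = 344/9 + E/5)
x(u) = 5 (x(u) = 6 - 1*(-1)² = 6 - 1*1 = 6 - 1 = 5)
x(-34) - r(F(-7), -38) = 5 - (344/9 + (⅕)*(-38)) = 5 - (344/9 - 38/5) = 5 - 1*1378/45 = 5 - 1378/45 = -1153/45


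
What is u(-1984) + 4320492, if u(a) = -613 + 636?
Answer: 4320515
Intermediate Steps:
u(a) = 23
u(-1984) + 4320492 = 23 + 4320492 = 4320515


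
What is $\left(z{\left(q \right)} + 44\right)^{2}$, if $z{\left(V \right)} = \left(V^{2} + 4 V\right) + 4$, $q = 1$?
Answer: $2809$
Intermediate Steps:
$z{\left(V \right)} = 4 + V^{2} + 4 V$
$\left(z{\left(q \right)} + 44\right)^{2} = \left(\left(4 + 1^{2} + 4 \cdot 1\right) + 44\right)^{2} = \left(\left(4 + 1 + 4\right) + 44\right)^{2} = \left(9 + 44\right)^{2} = 53^{2} = 2809$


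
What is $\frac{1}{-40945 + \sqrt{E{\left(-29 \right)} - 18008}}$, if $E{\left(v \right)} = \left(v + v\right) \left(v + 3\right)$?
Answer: $- \frac{8189}{335301905} - \frac{2 i \sqrt{165}}{335301905} \approx -2.4423 \cdot 10^{-5} - 7.6619 \cdot 10^{-8} i$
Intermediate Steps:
$E{\left(v \right)} = 2 v \left(3 + v\right)$
$\frac{1}{-40945 + \sqrt{E{\left(-29 \right)} - 18008}} = \frac{1}{-40945 + \sqrt{2 \left(-29\right) \left(3 - 29\right) - 18008}} = \frac{1}{-40945 + \sqrt{2 \left(-29\right) \left(-26\right) - 18008}} = \frac{1}{-40945 + \sqrt{1508 - 18008}} = \frac{1}{-40945 + \sqrt{-16500}} = \frac{1}{-40945 + 10 i \sqrt{165}}$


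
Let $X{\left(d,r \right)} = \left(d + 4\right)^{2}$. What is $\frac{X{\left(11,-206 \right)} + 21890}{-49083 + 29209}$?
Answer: $- \frac{22115}{19874} \approx -1.1128$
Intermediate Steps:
$X{\left(d,r \right)} = \left(4 + d\right)^{2}$
$\frac{X{\left(11,-206 \right)} + 21890}{-49083 + 29209} = \frac{\left(4 + 11\right)^{2} + 21890}{-49083 + 29209} = \frac{15^{2} + 21890}{-19874} = \left(225 + 21890\right) \left(- \frac{1}{19874}\right) = 22115 \left(- \frac{1}{19874}\right) = - \frac{22115}{19874}$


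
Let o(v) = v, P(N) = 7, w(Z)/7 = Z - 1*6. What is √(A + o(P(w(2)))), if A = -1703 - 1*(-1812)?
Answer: 2*√29 ≈ 10.770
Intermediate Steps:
w(Z) = -42 + 7*Z (w(Z) = 7*(Z - 1*6) = 7*(Z - 6) = 7*(-6 + Z) = -42 + 7*Z)
A = 109 (A = -1703 + 1812 = 109)
√(A + o(P(w(2)))) = √(109 + 7) = √116 = 2*√29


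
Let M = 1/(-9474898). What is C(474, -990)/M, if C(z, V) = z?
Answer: -4491101652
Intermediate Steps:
M = -1/9474898 ≈ -1.0554e-7
C(474, -990)/M = 474/(-1/9474898) = 474*(-9474898) = -4491101652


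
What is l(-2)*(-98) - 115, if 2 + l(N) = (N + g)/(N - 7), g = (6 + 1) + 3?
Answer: 1513/9 ≈ 168.11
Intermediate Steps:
g = 10 (g = 7 + 3 = 10)
l(N) = -2 + (10 + N)/(-7 + N) (l(N) = -2 + (N + 10)/(N - 7) = -2 + (10 + N)/(-7 + N))
l(-2)*(-98) - 115 = ((24 - 1*(-2))/(-7 - 2))*(-98) - 115 = ((24 + 2)/(-9))*(-98) - 115 = -⅑*26*(-98) - 115 = -26/9*(-98) - 115 = 2548/9 - 115 = 1513/9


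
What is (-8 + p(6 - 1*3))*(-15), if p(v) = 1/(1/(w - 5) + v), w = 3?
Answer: 114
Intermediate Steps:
p(v) = 1/(-1/2 + v) (p(v) = 1/(1/(3 - 5) + v) = 1/(1/(-2) + v) = 1/(-1/2 + v))
(-8 + p(6 - 1*3))*(-15) = (-8 + 2/(-1 + 2*(6 - 1*3)))*(-15) = (-8 + 2/(-1 + 2*(6 - 3)))*(-15) = (-8 + 2/(-1 + 2*3))*(-15) = (-8 + 2/(-1 + 6))*(-15) = (-8 + 2/5)*(-15) = -38/5*(-15) = 114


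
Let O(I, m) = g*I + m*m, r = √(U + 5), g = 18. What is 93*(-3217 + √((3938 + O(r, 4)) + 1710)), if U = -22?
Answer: -299181 + 93*√(5664 + 18*I*√17) ≈ -2.9218e+5 + 45.854*I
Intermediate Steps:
r = I*√17 (r = √(-22 + 5) = √(-17) = I*√17 ≈ 4.1231*I)
O(I, m) = m² + 18*I (O(I, m) = 18*I + m*m = 18*I + m² = m² + 18*I)
93*(-3217 + √((3938 + O(r, 4)) + 1710)) = 93*(-3217 + √((3938 + (4² + 18*(I*√17))) + 1710)) = 93*(-3217 + √((3938 + (16 + 18*I*√17)) + 1710)) = 93*(-3217 + √((3954 + 18*I*√17) + 1710)) = 93*(-3217 + √(5664 + 18*I*√17)) = -299181 + 93*√(5664 + 18*I*√17)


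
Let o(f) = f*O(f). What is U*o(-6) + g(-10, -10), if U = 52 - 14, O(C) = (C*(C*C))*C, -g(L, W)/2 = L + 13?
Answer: -295494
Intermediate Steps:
g(L, W) = -26 - 2*L (g(L, W) = -2*(L + 13) = -2*(13 + L) = -26 - 2*L)
O(C) = C**4 (O(C) = (C*C**2)*C = C**3*C = C**4)
U = 38
o(f) = f**5 (o(f) = f*f**4 = f**5)
U*o(-6) + g(-10, -10) = 38*(-6)**5 + (-26 - 2*(-10)) = 38*(-7776) + (-26 + 20) = -295488 - 6 = -295494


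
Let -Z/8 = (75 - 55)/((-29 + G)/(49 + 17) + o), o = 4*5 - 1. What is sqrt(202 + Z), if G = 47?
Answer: sqrt(544098)/53 ≈ 13.918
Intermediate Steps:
o = 19 (o = 20 - 1 = 19)
Z = -440/53 (Z = -8*(75 - 55)/((-29 + 47)/(49 + 17) + 19) = -160/(18/66 + 19) = -160/(18*(1/66) + 19) = -160/(3/11 + 19) = -160/212/11 = -160*11/212 = -8*55/53 = -440/53 ≈ -8.3019)
sqrt(202 + Z) = sqrt(202 - 440/53) = sqrt(10266/53) = sqrt(544098)/53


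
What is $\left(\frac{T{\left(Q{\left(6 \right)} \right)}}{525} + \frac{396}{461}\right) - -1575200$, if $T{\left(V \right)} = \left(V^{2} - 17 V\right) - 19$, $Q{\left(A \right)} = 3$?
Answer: $\frac{381237959779}{242025} \approx 1.5752 \cdot 10^{6}$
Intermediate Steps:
$T{\left(V \right)} = -19 + V^{2} - 17 V$
$\left(\frac{T{\left(Q{\left(6 \right)} \right)}}{525} + \frac{396}{461}\right) - -1575200 = \left(\frac{-19 + 3^{2} - 51}{525} + \frac{396}{461}\right) - -1575200 = \left(\left(-19 + 9 - 51\right) \frac{1}{525} + 396 \cdot \frac{1}{461}\right) + 1575200 = \left(\left(-61\right) \frac{1}{525} + \frac{396}{461}\right) + 1575200 = \left(- \frac{61}{525} + \frac{396}{461}\right) + 1575200 = \frac{179779}{242025} + 1575200 = \frac{381237959779}{242025}$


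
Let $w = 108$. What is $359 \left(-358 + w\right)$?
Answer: $-89750$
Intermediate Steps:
$359 \left(-358 + w\right) = 359 \left(-358 + 108\right) = 359 \left(-250\right) = -89750$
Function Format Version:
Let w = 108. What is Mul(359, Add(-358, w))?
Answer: -89750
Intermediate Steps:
Mul(359, Add(-358, w)) = Mul(359, Add(-358, 108)) = Mul(359, -250) = -89750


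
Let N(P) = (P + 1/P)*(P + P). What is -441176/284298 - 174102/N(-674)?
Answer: -112582267475/64575021273 ≈ -1.7434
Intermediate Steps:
N(P) = 2*P*(P + 1/P) (N(P) = (P + 1/P)*(2*P) = 2*P*(P + 1/P))
-441176/284298 - 174102/N(-674) = -441176/284298 - 174102/(2 + 2*(-674)²) = -441176*1/284298 - 174102/(2 + 2*454276) = -220588/142149 - 174102/(2 + 908552) = -220588/142149 - 174102/908554 = -220588/142149 - 174102*1/908554 = -220588/142149 - 87051/454277 = -112582267475/64575021273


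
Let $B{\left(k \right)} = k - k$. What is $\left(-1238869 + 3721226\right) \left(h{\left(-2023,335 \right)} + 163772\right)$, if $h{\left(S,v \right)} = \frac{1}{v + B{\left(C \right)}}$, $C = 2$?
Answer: $\frac{136191093634697}{335} \approx 4.0654 \cdot 10^{11}$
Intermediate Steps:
$B{\left(k \right)} = 0$
$h{\left(S,v \right)} = \frac{1}{v}$ ($h{\left(S,v \right)} = \frac{1}{v + 0} = \frac{1}{v}$)
$\left(-1238869 + 3721226\right) \left(h{\left(-2023,335 \right)} + 163772\right) = \left(-1238869 + 3721226\right) \left(\frac{1}{335} + 163772\right) = 2482357 \left(\frac{1}{335} + 163772\right) = 2482357 \cdot \frac{54863621}{335} = \frac{136191093634697}{335}$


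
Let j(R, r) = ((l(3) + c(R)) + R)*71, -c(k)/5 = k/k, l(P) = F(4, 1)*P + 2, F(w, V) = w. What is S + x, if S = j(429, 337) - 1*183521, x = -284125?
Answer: -436548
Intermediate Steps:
l(P) = 2 + 4*P (l(P) = 4*P + 2 = 2 + 4*P)
c(k) = -5 (c(k) = -5*k/k = -5*1 = -5)
j(R, r) = 639 + 71*R (j(R, r) = (((2 + 4*3) - 5) + R)*71 = (((2 + 12) - 5) + R)*71 = ((14 - 5) + R)*71 = (9 + R)*71 = 639 + 71*R)
S = -152423 (S = (639 + 71*429) - 1*183521 = (639 + 30459) - 183521 = 31098 - 183521 = -152423)
S + x = -152423 - 284125 = -436548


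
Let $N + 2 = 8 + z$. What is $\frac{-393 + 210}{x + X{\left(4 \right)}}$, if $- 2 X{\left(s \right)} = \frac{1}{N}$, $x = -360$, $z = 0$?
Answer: $\frac{2196}{4321} \approx 0.50822$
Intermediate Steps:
$N = 6$ ($N = -2 + \left(8 + 0\right) = -2 + 8 = 6$)
$X{\left(s \right)} = - \frac{1}{12}$ ($X{\left(s \right)} = - \frac{1}{2 \cdot 6} = \left(- \frac{1}{2}\right) \frac{1}{6} = - \frac{1}{12}$)
$\frac{-393 + 210}{x + X{\left(4 \right)}} = \frac{-393 + 210}{-360 - \frac{1}{12}} = - \frac{183}{- \frac{4321}{12}} = \left(-183\right) \left(- \frac{12}{4321}\right) = \frac{2196}{4321}$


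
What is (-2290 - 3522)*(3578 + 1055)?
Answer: -26926996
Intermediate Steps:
(-2290 - 3522)*(3578 + 1055) = -5812*4633 = -26926996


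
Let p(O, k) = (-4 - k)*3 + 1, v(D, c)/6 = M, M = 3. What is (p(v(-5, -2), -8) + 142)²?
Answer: 24025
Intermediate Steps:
v(D, c) = 18 (v(D, c) = 6*3 = 18)
p(O, k) = -11 - 3*k (p(O, k) = (-12 - 3*k) + 1 = -11 - 3*k)
(p(v(-5, -2), -8) + 142)² = ((-11 - 3*(-8)) + 142)² = ((-11 + 24) + 142)² = (13 + 142)² = 155² = 24025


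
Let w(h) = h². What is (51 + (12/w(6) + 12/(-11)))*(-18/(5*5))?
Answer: -9948/275 ≈ -36.175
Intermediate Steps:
(51 + (12/w(6) + 12/(-11)))*(-18/(5*5)) = (51 + (12/(6²) + 12/(-11)))*(-18/(5*5)) = (51 + (12/36 + 12*(-1/11)))*(-18/25) = (51 + (12*(1/36) - 12/11))*(-18/25) = (51 + (⅓ - 12/11))*(-1*18/25) = (51 - 25/33)*(-18/25) = (1658/33)*(-18/25) = -9948/275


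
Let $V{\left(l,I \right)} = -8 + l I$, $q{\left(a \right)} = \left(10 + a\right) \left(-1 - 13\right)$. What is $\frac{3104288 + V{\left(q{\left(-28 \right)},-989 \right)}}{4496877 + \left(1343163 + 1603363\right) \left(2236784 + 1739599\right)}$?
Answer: $\frac{951684}{3905506797445} \approx 2.4368 \cdot 10^{-7}$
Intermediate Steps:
$q{\left(a \right)} = -140 - 14 a$ ($q{\left(a \right)} = \left(10 + a\right) \left(-14\right) = -140 - 14 a$)
$V{\left(l,I \right)} = -8 + I l$
$\frac{3104288 + V{\left(q{\left(-28 \right)},-989 \right)}}{4496877 + \left(1343163 + 1603363\right) \left(2236784 + 1739599\right)} = \frac{3104288 - \left(8 + 989 \left(-140 - -392\right)\right)}{4496877 + \left(1343163 + 1603363\right) \left(2236784 + 1739599\right)} = \frac{3104288 - \left(8 + 989 \left(-140 + 392\right)\right)}{4496877 + 2946526 \cdot 3976383} = \frac{3104288 - 249236}{4496877 + 11716515895458} = \frac{3104288 - 249236}{11716520392335} = \left(3104288 - 249236\right) \frac{1}{11716520392335} = 2855052 \cdot \frac{1}{11716520392335} = \frac{951684}{3905506797445}$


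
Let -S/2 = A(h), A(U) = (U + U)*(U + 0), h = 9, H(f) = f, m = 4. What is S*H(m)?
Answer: -1296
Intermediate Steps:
A(U) = 2*U**2 (A(U) = (2*U)*U = 2*U**2)
S = -324 (S = -4*9**2 = -4*81 = -2*162 = -324)
S*H(m) = -324*4 = -1296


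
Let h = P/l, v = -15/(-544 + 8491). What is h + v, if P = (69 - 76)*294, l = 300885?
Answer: -2318689/265681455 ≈ -0.0087273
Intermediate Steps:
P = -2058 (P = -7*294 = -2058)
v = -5/2649 (v = -15/7947 = -15*1/7947 = -5/2649 ≈ -0.0018875)
h = -686/100295 (h = -2058/300885 = -2058*1/300885 = -686/100295 ≈ -0.0068398)
h + v = -686/100295 - 5/2649 = -2318689/265681455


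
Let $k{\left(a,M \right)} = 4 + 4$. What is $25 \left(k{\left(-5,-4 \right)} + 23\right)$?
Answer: $775$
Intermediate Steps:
$k{\left(a,M \right)} = 8$
$25 \left(k{\left(-5,-4 \right)} + 23\right) = 25 \left(8 + 23\right) = 25 \cdot 31 = 775$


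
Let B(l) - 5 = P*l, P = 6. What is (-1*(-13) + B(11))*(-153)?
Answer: -12852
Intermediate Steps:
B(l) = 5 + 6*l
(-1*(-13) + B(11))*(-153) = (-1*(-13) + (5 + 6*11))*(-153) = (13 + (5 + 66))*(-153) = (13 + 71)*(-153) = 84*(-153) = -12852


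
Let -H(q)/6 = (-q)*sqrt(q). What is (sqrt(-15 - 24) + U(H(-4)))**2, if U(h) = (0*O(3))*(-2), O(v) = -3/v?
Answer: -39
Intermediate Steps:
H(q) = 6*q**(3/2) (H(q) = -6*(-q)*sqrt(q) = -(-6)*q**(3/2) = 6*q**(3/2))
U(h) = 0 (U(h) = (0*(-3/3))*(-2) = (0*(-3*1/3))*(-2) = (0*(-1))*(-2) = 0*(-2) = 0)
(sqrt(-15 - 24) + U(H(-4)))**2 = (sqrt(-15 - 24) + 0)**2 = (sqrt(-39) + 0)**2 = (I*sqrt(39) + 0)**2 = (I*sqrt(39))**2 = -39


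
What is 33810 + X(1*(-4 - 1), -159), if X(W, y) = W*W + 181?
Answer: 34016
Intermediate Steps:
X(W, y) = 181 + W² (X(W, y) = W² + 181 = 181 + W²)
33810 + X(1*(-4 - 1), -159) = 33810 + (181 + (1*(-4 - 1))²) = 33810 + (181 + (1*(-5))²) = 33810 + (181 + (-5)²) = 33810 + (181 + 25) = 33810 + 206 = 34016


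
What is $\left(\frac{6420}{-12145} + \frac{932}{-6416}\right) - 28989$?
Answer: $- \frac{112947132217}{3896116} \approx -28990.0$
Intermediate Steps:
$\left(\frac{6420}{-12145} + \frac{932}{-6416}\right) - 28989 = \left(6420 \left(- \frac{1}{12145}\right) + 932 \left(- \frac{1}{6416}\right)\right) - 28989 = \left(- \frac{1284}{2429} - \frac{233}{1604}\right) - 28989 = - \frac{2625493}{3896116} - 28989 = - \frac{112947132217}{3896116}$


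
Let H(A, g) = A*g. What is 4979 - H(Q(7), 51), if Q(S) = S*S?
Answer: 2480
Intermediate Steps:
Q(S) = S²
4979 - H(Q(7), 51) = 4979 - 7²*51 = 4979 - 49*51 = 4979 - 1*2499 = 4979 - 2499 = 2480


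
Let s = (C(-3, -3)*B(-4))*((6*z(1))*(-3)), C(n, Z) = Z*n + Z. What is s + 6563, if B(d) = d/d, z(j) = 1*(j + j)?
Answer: 6347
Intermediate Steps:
z(j) = 2*j (z(j) = 1*(2*j) = 2*j)
C(n, Z) = Z + Z*n
B(d) = 1
s = -216 (s = (-3*(1 - 3)*1)*((6*(2*1))*(-3)) = (-3*(-2)*1)*((6*2)*(-3)) = (6*1)*(12*(-3)) = 6*(-36) = -216)
s + 6563 = -216 + 6563 = 6347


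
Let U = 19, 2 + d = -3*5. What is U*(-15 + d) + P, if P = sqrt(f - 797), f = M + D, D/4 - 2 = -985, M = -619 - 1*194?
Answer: -608 + I*sqrt(5542) ≈ -608.0 + 74.445*I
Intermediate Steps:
M = -813 (M = -619 - 194 = -813)
d = -17 (d = -2 - 3*5 = -2 - 15 = -17)
D = -3932 (D = 8 + 4*(-985) = 8 - 3940 = -3932)
f = -4745 (f = -813 - 3932 = -4745)
P = I*sqrt(5542) (P = sqrt(-4745 - 797) = sqrt(-5542) = I*sqrt(5542) ≈ 74.445*I)
U*(-15 + d) + P = 19*(-15 - 17) + I*sqrt(5542) = 19*(-32) + I*sqrt(5542) = -608 + I*sqrt(5542)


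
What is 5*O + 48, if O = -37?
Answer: -137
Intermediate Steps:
5*O + 48 = 5*(-37) + 48 = -185 + 48 = -137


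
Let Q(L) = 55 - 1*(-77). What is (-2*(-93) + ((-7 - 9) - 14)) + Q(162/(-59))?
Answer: 288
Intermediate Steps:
Q(L) = 132 (Q(L) = 55 + 77 = 132)
(-2*(-93) + ((-7 - 9) - 14)) + Q(162/(-59)) = (-2*(-93) + ((-7 - 9) - 14)) + 132 = (186 + (-16 - 14)) + 132 = (186 - 30) + 132 = 156 + 132 = 288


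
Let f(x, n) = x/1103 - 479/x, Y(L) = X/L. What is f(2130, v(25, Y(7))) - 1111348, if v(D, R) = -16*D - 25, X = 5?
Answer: -2610985869157/2349390 ≈ -1.1113e+6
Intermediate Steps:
Y(L) = 5/L
v(D, R) = -25 - 16*D
f(x, n) = -479/x + x/1103 (f(x, n) = x*(1/1103) - 479/x = x/1103 - 479/x = -479/x + x/1103)
f(2130, v(25, Y(7))) - 1111348 = (-479/2130 + (1/1103)*2130) - 1111348 = (-479*1/2130 + 2130/1103) - 1111348 = (-479/2130 + 2130/1103) - 1111348 = 4008563/2349390 - 1111348 = -2610985869157/2349390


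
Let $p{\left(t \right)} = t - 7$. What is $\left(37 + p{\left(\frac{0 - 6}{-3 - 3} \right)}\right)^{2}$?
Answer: $961$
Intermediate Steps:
$p{\left(t \right)} = -7 + t$
$\left(37 + p{\left(\frac{0 - 6}{-3 - 3} \right)}\right)^{2} = \left(37 - \left(7 - \frac{0 - 6}{-3 - 3}\right)\right)^{2} = \left(37 - \left(7 + \frac{6}{-6}\right)\right)^{2} = \left(37 - 6\right)^{2} = 31^{2} = 961$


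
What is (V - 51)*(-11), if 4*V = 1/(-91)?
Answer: 204215/364 ≈ 561.03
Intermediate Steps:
V = -1/364 (V = (1/4)/(-91) = (1/4)*(-1/91) = -1/364 ≈ -0.0027473)
(V - 51)*(-11) = (-1/364 - 51)*(-11) = -18565/364*(-11) = 204215/364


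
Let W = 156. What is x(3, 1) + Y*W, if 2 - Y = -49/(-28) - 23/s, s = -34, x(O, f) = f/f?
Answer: -1114/17 ≈ -65.529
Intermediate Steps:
x(O, f) = 1
Y = -29/68 (Y = 2 - (-49/(-28) - 23/(-34)) = 2 - (-49*(-1/28) - 23*(-1/34)) = 2 - (7/4 + 23/34) = 2 - 1*165/68 = 2 - 165/68 = -29/68 ≈ -0.42647)
x(3, 1) + Y*W = 1 - 29/68*156 = 1 - 1131/17 = -1114/17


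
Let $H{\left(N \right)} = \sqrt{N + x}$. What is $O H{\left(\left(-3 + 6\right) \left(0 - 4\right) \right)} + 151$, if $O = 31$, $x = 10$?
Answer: $151 + 31 i \sqrt{2} \approx 151.0 + 43.841 i$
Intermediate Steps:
$H{\left(N \right)} = \sqrt{10 + N}$ ($H{\left(N \right)} = \sqrt{N + 10} = \sqrt{10 + N}$)
$O H{\left(\left(-3 + 6\right) \left(0 - 4\right) \right)} + 151 = 31 \sqrt{10 + \left(-3 + 6\right) \left(0 - 4\right)} + 151 = 31 \sqrt{10 + 3 \left(-4\right)} + 151 = 31 \sqrt{10 - 12} + 151 = 31 \sqrt{-2} + 151 = 31 i \sqrt{2} + 151 = 151 + 31 i \sqrt{2}$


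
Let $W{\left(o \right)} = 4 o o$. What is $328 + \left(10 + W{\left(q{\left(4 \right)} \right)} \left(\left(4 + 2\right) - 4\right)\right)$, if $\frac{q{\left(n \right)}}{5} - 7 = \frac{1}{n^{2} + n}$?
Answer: $\frac{20557}{2} \approx 10279.0$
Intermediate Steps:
$q{\left(n \right)} = 35 + \frac{5}{n + n^{2}}$ ($q{\left(n \right)} = 35 + \frac{5}{n^{2} + n} = 35 + \frac{5}{n + n^{2}}$)
$W{\left(o \right)} = 4 o^{2}$
$328 + \left(10 + W{\left(q{\left(4 \right)} \right)} \left(\left(4 + 2\right) - 4\right)\right) = 328 + \left(10 + 4 \left(\frac{5 \left(1 + 7 \cdot 4 + 7 \cdot 4^{2}\right)}{4 \left(1 + 4\right)}\right)^{2} \left(\left(4 + 2\right) - 4\right)\right) = 328 + \left(10 + 4 \left(5 \cdot \frac{1}{4} \cdot \frac{1}{5} \left(1 + 28 + 7 \cdot 16\right)\right)^{2} \left(6 - 4\right)\right) = 328 + \left(10 + 4 \left(5 \cdot \frac{1}{4} \cdot \frac{1}{5} \left(1 + 28 + 112\right)\right)^{2} \cdot 2\right) = 328 + \left(10 + 4 \left(5 \cdot \frac{1}{4} \cdot \frac{1}{5} \cdot 141\right)^{2} \cdot 2\right) = 328 + \left(10 + 4 \left(\frac{141}{4}\right)^{2} \cdot 2\right) = 328 + \left(10 + 4 \cdot \frac{19881}{16} \cdot 2\right) = 328 + \left(10 + \frac{19881}{4} \cdot 2\right) = 328 + \left(10 + \frac{19881}{2}\right) = 328 + \frac{19901}{2} = \frac{20557}{2}$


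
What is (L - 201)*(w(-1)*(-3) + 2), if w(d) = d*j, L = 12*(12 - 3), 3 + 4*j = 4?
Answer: -1023/4 ≈ -255.75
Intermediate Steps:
j = 1/4 (j = -3/4 + (1/4)*4 = -3/4 + 1 = 1/4 ≈ 0.25000)
L = 108 (L = 12*9 = 108)
w(d) = d/4 (w(d) = d*(1/4) = d/4)
(L - 201)*(w(-1)*(-3) + 2) = (108 - 201)*(((1/4)*(-1))*(-3) + 2) = -93*(-1/4*(-3) + 2) = -93*(3/4 + 2) = -93*11/4 = -1023/4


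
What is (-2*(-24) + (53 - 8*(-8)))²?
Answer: 27225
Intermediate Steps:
(-2*(-24) + (53 - 8*(-8)))² = (48 + (53 + 64))² = (48 + 117)² = 165² = 27225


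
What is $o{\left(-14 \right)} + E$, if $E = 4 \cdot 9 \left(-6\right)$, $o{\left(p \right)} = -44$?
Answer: $-260$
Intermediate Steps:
$E = -216$ ($E = 36 \left(-6\right) = -216$)
$o{\left(-14 \right)} + E = -44 - 216 = -260$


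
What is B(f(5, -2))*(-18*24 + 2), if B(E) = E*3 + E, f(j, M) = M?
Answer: 3440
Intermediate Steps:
B(E) = 4*E (B(E) = 3*E + E = 4*E)
B(f(5, -2))*(-18*24 + 2) = (4*(-2))*(-18*24 + 2) = -8*(-432 + 2) = -8*(-430) = 3440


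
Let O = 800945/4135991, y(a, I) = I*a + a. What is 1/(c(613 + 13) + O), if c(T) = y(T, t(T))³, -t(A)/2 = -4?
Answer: 4135991/739656559403324009 ≈ 5.5918e-12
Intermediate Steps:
t(A) = 8 (t(A) = -2*(-4) = 8)
y(a, I) = a + I*a
O = 800945/4135991 (O = 800945*(1/4135991) = 800945/4135991 ≈ 0.19365)
c(T) = 729*T³ (c(T) = (T*(1 + 8))³ = (T*9)³ = (9*T)³ = 729*T³)
1/(c(613 + 13) + O) = 1/(729*(613 + 13)³ + 800945/4135991) = 1/(729*626³ + 800945/4135991) = 1/(729*245314376 + 800945/4135991) = 1/(178834180104 + 800945/4135991) = 1/(739656559403324009/4135991) = 4135991/739656559403324009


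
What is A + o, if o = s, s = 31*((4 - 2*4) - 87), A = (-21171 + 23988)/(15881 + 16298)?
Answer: -90774142/32179 ≈ -2820.9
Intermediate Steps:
A = 2817/32179 ≈ 0.087542
s = -2821 (s = 31*((4 - 8) - 87) = 31*(-4 - 87) = 31*(-91) = -2821)
o = -2821
A + o = 2817/32179 - 2821 = -90774142/32179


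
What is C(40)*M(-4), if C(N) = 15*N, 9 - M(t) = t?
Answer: 7800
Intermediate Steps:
M(t) = 9 - t
C(40)*M(-4) = (15*40)*(9 - 1*(-4)) = 600*(9 + 4) = 600*13 = 7800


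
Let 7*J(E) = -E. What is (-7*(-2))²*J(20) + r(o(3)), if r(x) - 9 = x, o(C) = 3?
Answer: -548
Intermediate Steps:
r(x) = 9 + x
J(E) = -E/7 (J(E) = (-E)/7 = -E/7)
(-7*(-2))²*J(20) + r(o(3)) = (-7*(-2))²*(-⅐*20) + (9 + 3) = 14²*(-20/7) + 12 = 196*(-20/7) + 12 = -560 + 12 = -548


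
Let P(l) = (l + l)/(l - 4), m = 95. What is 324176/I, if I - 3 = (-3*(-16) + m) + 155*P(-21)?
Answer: 101305/127 ≈ 797.68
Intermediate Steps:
P(l) = 2*l/(-4 + l) (P(l) = (2*l)/(-4 + l) = 2*l/(-4 + l))
I = 2032/5 (I = 3 + ((-3*(-16) + 95) + 155*(2*(-21)/(-4 - 21))) = 3 + ((48 + 95) + 155*(2*(-21)/(-25))) = 3 + (143 + 155*(2*(-21)*(-1/25))) = 3 + (143 + 155*(42/25)) = 3 + (143 + 1302/5) = 3 + 2017/5 = 2032/5 ≈ 406.40)
324176/I = 324176/(2032/5) = 324176*(5/2032) = 101305/127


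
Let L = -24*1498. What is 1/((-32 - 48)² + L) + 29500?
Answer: 871783999/29552 ≈ 29500.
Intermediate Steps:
L = -35952
1/((-32 - 48)² + L) + 29500 = 1/((-32 - 48)² - 35952) + 29500 = 1/((-80)² - 35952) + 29500 = 1/(6400 - 35952) + 29500 = 1/(-29552) + 29500 = -1/29552 + 29500 = 871783999/29552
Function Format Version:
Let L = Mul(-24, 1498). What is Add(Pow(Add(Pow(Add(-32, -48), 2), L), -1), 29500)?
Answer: Rational(871783999, 29552) ≈ 29500.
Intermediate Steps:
L = -35952
Add(Pow(Add(Pow(Add(-32, -48), 2), L), -1), 29500) = Add(Pow(Add(Pow(Add(-32, -48), 2), -35952), -1), 29500) = Add(Pow(Add(Pow(-80, 2), -35952), -1), 29500) = Add(Pow(Add(6400, -35952), -1), 29500) = Add(Pow(-29552, -1), 29500) = Add(Rational(-1, 29552), 29500) = Rational(871783999, 29552)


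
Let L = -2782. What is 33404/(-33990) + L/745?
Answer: -11944616/2532255 ≈ -4.7170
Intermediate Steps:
33404/(-33990) + L/745 = 33404/(-33990) - 2782/745 = 33404*(-1/33990) - 2782*1/745 = -16702/16995 - 2782/745 = -11944616/2532255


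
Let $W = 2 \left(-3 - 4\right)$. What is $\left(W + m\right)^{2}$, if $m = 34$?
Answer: $400$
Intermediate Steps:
$W = -14$ ($W = 2 \left(-7\right) = -14$)
$\left(W + m\right)^{2} = \left(-14 + 34\right)^{2} = 20^{2} = 400$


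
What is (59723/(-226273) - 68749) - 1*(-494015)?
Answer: 96226153895/226273 ≈ 4.2527e+5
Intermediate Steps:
(59723/(-226273) - 68749) - 1*(-494015) = (59723*(-1/226273) - 68749) + 494015 = (-59723/226273 - 68749) + 494015 = -15556102200/226273 + 494015 = 96226153895/226273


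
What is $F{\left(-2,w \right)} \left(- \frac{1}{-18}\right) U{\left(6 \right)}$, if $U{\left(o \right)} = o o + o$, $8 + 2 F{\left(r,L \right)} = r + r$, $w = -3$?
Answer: $-14$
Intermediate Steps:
$F{\left(r,L \right)} = -4 + r$ ($F{\left(r,L \right)} = -4 + \frac{r + r}{2} = -4 + \frac{2 r}{2} = -4 + r$)
$U{\left(o \right)} = o + o^{2}$ ($U{\left(o \right)} = o^{2} + o = o + o^{2}$)
$F{\left(-2,w \right)} \left(- \frac{1}{-18}\right) U{\left(6 \right)} = \left(-4 - 2\right) \left(- \frac{1}{-18}\right) 6 \left(1 + 6\right) = - 6 \left(\left(-1\right) \left(- \frac{1}{18}\right)\right) 6 \cdot 7 = \left(-6\right) \frac{1}{18} \cdot 42 = \left(- \frac{1}{3}\right) 42 = -14$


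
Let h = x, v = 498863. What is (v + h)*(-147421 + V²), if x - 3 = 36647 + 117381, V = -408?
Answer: 12433060442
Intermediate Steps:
x = 154031 (x = 3 + (36647 + 117381) = 3 + 154028 = 154031)
h = 154031
(v + h)*(-147421 + V²) = (498863 + 154031)*(-147421 + (-408)²) = 652894*(-147421 + 166464) = 652894*19043 = 12433060442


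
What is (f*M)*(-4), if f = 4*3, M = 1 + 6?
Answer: -336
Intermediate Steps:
M = 7
f = 12
(f*M)*(-4) = (12*7)*(-4) = 84*(-4) = -336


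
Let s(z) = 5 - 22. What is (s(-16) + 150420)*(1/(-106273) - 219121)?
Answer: -3502381423451702/106273 ≈ -3.2956e+10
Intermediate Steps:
s(z) = -17
(s(-16) + 150420)*(1/(-106273) - 219121) = (-17 + 150420)*(1/(-106273) - 219121) = 150403*(-1/106273 - 219121) = 150403*(-23286646034/106273) = -3502381423451702/106273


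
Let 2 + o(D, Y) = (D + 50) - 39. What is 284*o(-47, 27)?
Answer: -10792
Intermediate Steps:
o(D, Y) = 9 + D (o(D, Y) = -2 + ((D + 50) - 39) = -2 + ((50 + D) - 39) = -2 + (11 + D) = 9 + D)
284*o(-47, 27) = 284*(9 - 47) = 284*(-38) = -10792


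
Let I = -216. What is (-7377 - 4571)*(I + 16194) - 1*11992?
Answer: -190917136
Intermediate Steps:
(-7377 - 4571)*(I + 16194) - 1*11992 = (-7377 - 4571)*(-216 + 16194) - 1*11992 = -11948*15978 - 11992 = -190905144 - 11992 = -190917136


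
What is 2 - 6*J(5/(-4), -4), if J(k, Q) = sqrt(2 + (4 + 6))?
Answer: 2 - 12*sqrt(3) ≈ -18.785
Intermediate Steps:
J(k, Q) = 2*sqrt(3) (J(k, Q) = sqrt(2 + 10) = sqrt(12) = 2*sqrt(3))
2 - 6*J(5/(-4), -4) = 2 - 12*sqrt(3)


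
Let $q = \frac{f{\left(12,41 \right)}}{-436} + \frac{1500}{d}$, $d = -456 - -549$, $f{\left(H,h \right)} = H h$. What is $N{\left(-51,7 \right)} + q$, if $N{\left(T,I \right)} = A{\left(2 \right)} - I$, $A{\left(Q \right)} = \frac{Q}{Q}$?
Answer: $\frac{30413}{3379} \approx 9.0006$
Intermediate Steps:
$d = 93$ ($d = -456 + 549 = 93$)
$A{\left(Q \right)} = 1$
$q = \frac{50687}{3379}$ ($q = \frac{12 \cdot 41}{-436} + \frac{1500}{93} = 492 \left(- \frac{1}{436}\right) + 1500 \cdot \frac{1}{93} = - \frac{123}{109} + \frac{500}{31} = \frac{50687}{3379} \approx 15.001$)
$N{\left(T,I \right)} = 1 - I$
$N{\left(-51,7 \right)} + q = \left(1 - 7\right) + \frac{50687}{3379} = -6 + \frac{50687}{3379} = \frac{30413}{3379}$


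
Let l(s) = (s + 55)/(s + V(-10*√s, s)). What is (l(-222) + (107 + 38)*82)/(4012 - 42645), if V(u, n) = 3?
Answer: -372011/1208661 ≈ -0.30779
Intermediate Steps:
l(s) = (55 + s)/(3 + s) (l(s) = (s + 55)/(s + 3) = (55 + s)/(3 + s))
(l(-222) + (107 + 38)*82)/(4012 - 42645) = ((55 - 222)/(3 - 222) + (107 + 38)*82)/(4012 - 42645) = (-167/(-219) + 145*82)/(-38633) = (-1/219*(-167) + 11890)*(-1/38633) = (167/219 + 11890)*(-1/38633) = (2604077/219)*(-1/38633) = -372011/1208661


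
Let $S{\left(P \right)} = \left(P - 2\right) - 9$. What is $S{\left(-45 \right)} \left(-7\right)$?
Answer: $392$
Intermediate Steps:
$S{\left(P \right)} = -11 + P$ ($S{\left(P \right)} = \left(-2 + P\right) - 9 = -11 + P$)
$S{\left(-45 \right)} \left(-7\right) = \left(-11 - 45\right) \left(-7\right) = \left(-56\right) \left(-7\right) = 392$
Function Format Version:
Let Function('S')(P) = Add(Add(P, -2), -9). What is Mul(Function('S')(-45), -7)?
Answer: 392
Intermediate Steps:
Function('S')(P) = Add(-11, P) (Function('S')(P) = Add(Add(-2, P), -9) = Add(-11, P))
Mul(Function('S')(-45), -7) = Mul(Add(-11, -45), -7) = Mul(-56, -7) = 392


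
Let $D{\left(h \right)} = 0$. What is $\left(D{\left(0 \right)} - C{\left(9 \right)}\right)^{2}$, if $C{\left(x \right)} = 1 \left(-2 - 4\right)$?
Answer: $36$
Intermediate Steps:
$C{\left(x \right)} = -6$ ($C{\left(x \right)} = 1 \left(-6\right) = -6$)
$\left(D{\left(0 \right)} - C{\left(9 \right)}\right)^{2} = \left(0 - -6\right)^{2} = \left(0 + 6\right)^{2} = 6^{2} = 36$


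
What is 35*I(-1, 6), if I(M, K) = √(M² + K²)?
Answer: 35*√37 ≈ 212.90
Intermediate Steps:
I(M, K) = √(K² + M²)
35*I(-1, 6) = 35*√(6² + (-1)²) = 35*√(36 + 1) = 35*√37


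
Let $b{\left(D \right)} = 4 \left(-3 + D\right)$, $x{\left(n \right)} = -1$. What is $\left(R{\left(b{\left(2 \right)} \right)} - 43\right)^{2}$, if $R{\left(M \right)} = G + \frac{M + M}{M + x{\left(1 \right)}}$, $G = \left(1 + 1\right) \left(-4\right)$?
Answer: $\frac{61009}{25} \approx 2440.4$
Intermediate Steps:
$G = -8$ ($G = 2 \left(-4\right) = -8$)
$b{\left(D \right)} = -12 + 4 D$
$R{\left(M \right)} = -8 + \frac{2 M}{-1 + M}$ ($R{\left(M \right)} = -8 + \frac{M + M}{M - 1} = -8 + \frac{2 M}{-1 + M}$)
$\left(R{\left(b{\left(2 \right)} \right)} - 43\right)^{2} = \left(\frac{2 \left(4 - 3 \left(-12 + 4 \cdot 2\right)\right)}{-1 + \left(-12 + 4 \cdot 2\right)} - 43\right)^{2} = \left(\frac{2 \left(4 - 3 \left(-12 + 8\right)\right)}{-1 + \left(-12 + 8\right)} - 43\right)^{2} = \left(\frac{2 \left(4 - -12\right)}{-1 - 4} - 43\right)^{2} = \left(\frac{2 \left(4 + 12\right)}{-5} - 43\right)^{2} = \left(2 \left(- \frac{1}{5}\right) 16 - 43\right)^{2} = \left(- \frac{32}{5} - 43\right)^{2} = \left(- \frac{247}{5}\right)^{2} = \frac{61009}{25}$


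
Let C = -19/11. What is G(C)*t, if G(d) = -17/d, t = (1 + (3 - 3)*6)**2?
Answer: 187/19 ≈ 9.8421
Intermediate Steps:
C = -19/11 (C = -19*1/11 = -19/11 ≈ -1.7273)
t = 1 (t = (1 + 0*6)**2 = (1 + 0)**2 = 1**2 = 1)
G(C)*t = -17/(-19/11)*1 = -17*(-11/19)*1 = (187/19)*1 = 187/19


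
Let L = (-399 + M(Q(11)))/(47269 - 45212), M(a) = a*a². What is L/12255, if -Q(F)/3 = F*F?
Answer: -15944182/8402845 ≈ -1.8975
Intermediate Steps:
Q(F) = -3*F² (Q(F) = -3*F*F = -3*F²)
M(a) = a³
L = -47832546/2057 (L = (-399 + (-3*11²)³)/(47269 - 45212) = (-399 + (-3*121)³)/2057 = (-399 + (-363)³)*(1/2057) = (-399 - 47832147)*(1/2057) = -47832546*1/2057 = -47832546/2057 ≈ -23254.)
L/12255 = -47832546/2057/12255 = -47832546/2057*1/12255 = -15944182/8402845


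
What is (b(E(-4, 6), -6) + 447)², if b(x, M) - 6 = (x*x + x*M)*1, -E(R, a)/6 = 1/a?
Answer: 211600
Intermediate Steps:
E(R, a) = -6/a
b(x, M) = 6 + x² + M*x (b(x, M) = 6 + (x*x + x*M)*1 = 6 + (x² + M*x)*1 = 6 + (x² + M*x) = 6 + x² + M*x)
(b(E(-4, 6), -6) + 447)² = ((6 + (-6/6)² - (-36)/6) + 447)² = ((6 + (-6*⅙)² - (-36)/6) + 447)² = ((6 + (-1)² - 6*(-1)) + 447)² = ((6 + 1 + 6) + 447)² = (13 + 447)² = 460² = 211600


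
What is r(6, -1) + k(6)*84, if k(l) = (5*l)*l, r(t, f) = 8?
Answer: 15128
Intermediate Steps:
k(l) = 5*l**2
r(6, -1) + k(6)*84 = 8 + (5*6**2)*84 = 8 + (5*36)*84 = 8 + 180*84 = 8 + 15120 = 15128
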